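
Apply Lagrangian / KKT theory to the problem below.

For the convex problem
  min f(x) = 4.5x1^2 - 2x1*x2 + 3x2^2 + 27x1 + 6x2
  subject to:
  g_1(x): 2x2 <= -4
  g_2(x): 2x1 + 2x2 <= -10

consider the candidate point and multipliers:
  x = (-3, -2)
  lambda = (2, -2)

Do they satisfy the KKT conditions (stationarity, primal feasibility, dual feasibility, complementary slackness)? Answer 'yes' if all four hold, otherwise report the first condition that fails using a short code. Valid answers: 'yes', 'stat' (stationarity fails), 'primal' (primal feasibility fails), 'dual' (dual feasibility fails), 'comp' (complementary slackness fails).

Gradient of f: grad f(x) = Q x + c = (4, 0)
Constraint values g_i(x) = a_i^T x - b_i:
  g_1((-3, -2)) = 0
  g_2((-3, -2)) = 0
Stationarity residual: grad f(x) + sum_i lambda_i a_i = (0, 0)
  -> stationarity OK
Primal feasibility (all g_i <= 0): OK
Dual feasibility (all lambda_i >= 0): FAILS
Complementary slackness (lambda_i * g_i(x) = 0 for all i): OK

Verdict: the first failing condition is dual_feasibility -> dual.

dual


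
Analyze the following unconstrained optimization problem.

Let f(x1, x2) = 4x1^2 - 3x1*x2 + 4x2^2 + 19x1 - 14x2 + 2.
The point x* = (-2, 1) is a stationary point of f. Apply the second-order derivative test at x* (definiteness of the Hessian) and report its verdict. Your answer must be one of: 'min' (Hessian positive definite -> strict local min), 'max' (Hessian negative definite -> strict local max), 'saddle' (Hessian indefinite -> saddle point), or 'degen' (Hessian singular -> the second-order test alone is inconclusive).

Compute the Hessian H = grad^2 f:
  H = [[8, -3], [-3, 8]]
Verify stationarity: grad f(x*) = H x* + g = (0, 0).
Eigenvalues of H: 5, 11.
Both eigenvalues > 0, so H is positive definite -> x* is a strict local min.

min


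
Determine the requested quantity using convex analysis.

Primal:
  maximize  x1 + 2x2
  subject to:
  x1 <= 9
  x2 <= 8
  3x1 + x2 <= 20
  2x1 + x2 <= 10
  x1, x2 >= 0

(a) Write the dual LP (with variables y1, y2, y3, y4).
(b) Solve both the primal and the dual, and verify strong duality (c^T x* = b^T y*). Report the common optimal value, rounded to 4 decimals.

The standard primal-dual pair for 'max c^T x s.t. A x <= b, x >= 0' is:
  Dual:  min b^T y  s.t.  A^T y >= c,  y >= 0.

So the dual LP is:
  minimize  9y1 + 8y2 + 20y3 + 10y4
  subject to:
    y1 + 3y3 + 2y4 >= 1
    y2 + y3 + y4 >= 2
    y1, y2, y3, y4 >= 0

Solving the primal: x* = (1, 8).
  primal value c^T x* = 17.
Solving the dual: y* = (0, 1.5, 0, 0.5).
  dual value b^T y* = 17.
Strong duality: c^T x* = b^T y*. Confirmed.

17


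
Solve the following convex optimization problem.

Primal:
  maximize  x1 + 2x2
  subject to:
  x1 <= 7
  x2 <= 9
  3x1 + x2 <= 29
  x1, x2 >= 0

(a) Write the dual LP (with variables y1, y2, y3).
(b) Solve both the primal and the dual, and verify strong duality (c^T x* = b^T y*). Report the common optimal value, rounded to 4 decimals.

The standard primal-dual pair for 'max c^T x s.t. A x <= b, x >= 0' is:
  Dual:  min b^T y  s.t.  A^T y >= c,  y >= 0.

So the dual LP is:
  minimize  7y1 + 9y2 + 29y3
  subject to:
    y1 + 3y3 >= 1
    y2 + y3 >= 2
    y1, y2, y3 >= 0

Solving the primal: x* = (6.6667, 9).
  primal value c^T x* = 24.6667.
Solving the dual: y* = (0, 1.6667, 0.3333).
  dual value b^T y* = 24.6667.
Strong duality: c^T x* = b^T y*. Confirmed.

24.6667


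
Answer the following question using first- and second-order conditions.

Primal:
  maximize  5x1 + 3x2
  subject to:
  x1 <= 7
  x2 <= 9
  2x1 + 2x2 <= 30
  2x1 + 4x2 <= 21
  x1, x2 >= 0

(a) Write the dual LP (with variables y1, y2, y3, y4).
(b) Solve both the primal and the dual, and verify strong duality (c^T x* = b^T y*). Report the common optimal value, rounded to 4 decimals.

The standard primal-dual pair for 'max c^T x s.t. A x <= b, x >= 0' is:
  Dual:  min b^T y  s.t.  A^T y >= c,  y >= 0.

So the dual LP is:
  minimize  7y1 + 9y2 + 30y3 + 21y4
  subject to:
    y1 + 2y3 + 2y4 >= 5
    y2 + 2y3 + 4y4 >= 3
    y1, y2, y3, y4 >= 0

Solving the primal: x* = (7, 1.75).
  primal value c^T x* = 40.25.
Solving the dual: y* = (3.5, 0, 0, 0.75).
  dual value b^T y* = 40.25.
Strong duality: c^T x* = b^T y*. Confirmed.

40.25


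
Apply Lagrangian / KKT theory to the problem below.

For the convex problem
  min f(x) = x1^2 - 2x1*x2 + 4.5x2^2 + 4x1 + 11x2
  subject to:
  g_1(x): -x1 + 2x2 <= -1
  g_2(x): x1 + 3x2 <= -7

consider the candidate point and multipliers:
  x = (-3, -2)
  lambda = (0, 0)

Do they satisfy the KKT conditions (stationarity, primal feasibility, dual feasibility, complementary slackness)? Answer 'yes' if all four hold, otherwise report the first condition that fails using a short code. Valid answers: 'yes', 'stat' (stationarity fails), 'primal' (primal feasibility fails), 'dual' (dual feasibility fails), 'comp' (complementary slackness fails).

Gradient of f: grad f(x) = Q x + c = (2, -1)
Constraint values g_i(x) = a_i^T x - b_i:
  g_1((-3, -2)) = 0
  g_2((-3, -2)) = -2
Stationarity residual: grad f(x) + sum_i lambda_i a_i = (2, -1)
  -> stationarity FAILS
Primal feasibility (all g_i <= 0): OK
Dual feasibility (all lambda_i >= 0): OK
Complementary slackness (lambda_i * g_i(x) = 0 for all i): OK

Verdict: the first failing condition is stationarity -> stat.

stat


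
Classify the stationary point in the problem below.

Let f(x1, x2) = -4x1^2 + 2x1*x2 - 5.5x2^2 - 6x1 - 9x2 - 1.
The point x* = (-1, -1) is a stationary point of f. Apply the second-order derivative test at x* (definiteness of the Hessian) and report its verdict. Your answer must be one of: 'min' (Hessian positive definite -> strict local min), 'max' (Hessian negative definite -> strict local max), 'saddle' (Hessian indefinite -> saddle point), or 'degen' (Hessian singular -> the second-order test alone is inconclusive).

Compute the Hessian H = grad^2 f:
  H = [[-8, 2], [2, -11]]
Verify stationarity: grad f(x*) = H x* + g = (0, 0).
Eigenvalues of H: -12, -7.
Both eigenvalues < 0, so H is negative definite -> x* is a strict local max.

max


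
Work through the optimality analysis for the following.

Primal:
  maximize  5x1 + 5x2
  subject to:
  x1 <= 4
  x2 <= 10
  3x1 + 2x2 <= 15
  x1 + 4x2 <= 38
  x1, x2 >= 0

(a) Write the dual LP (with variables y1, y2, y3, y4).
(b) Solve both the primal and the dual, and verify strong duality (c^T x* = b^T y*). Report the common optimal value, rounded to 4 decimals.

The standard primal-dual pair for 'max c^T x s.t. A x <= b, x >= 0' is:
  Dual:  min b^T y  s.t.  A^T y >= c,  y >= 0.

So the dual LP is:
  minimize  4y1 + 10y2 + 15y3 + 38y4
  subject to:
    y1 + 3y3 + y4 >= 5
    y2 + 2y3 + 4y4 >= 5
    y1, y2, y3, y4 >= 0

Solving the primal: x* = (0, 7.5).
  primal value c^T x* = 37.5.
Solving the dual: y* = (0, 0, 2.5, 0).
  dual value b^T y* = 37.5.
Strong duality: c^T x* = b^T y*. Confirmed.

37.5


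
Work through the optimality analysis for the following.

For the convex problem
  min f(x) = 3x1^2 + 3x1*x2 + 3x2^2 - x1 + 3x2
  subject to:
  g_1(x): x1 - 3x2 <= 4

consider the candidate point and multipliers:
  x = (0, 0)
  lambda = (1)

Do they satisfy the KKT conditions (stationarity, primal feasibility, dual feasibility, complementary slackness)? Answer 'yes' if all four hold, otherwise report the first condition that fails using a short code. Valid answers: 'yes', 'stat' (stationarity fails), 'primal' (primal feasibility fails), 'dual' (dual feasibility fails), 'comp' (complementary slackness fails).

Gradient of f: grad f(x) = Q x + c = (-1, 3)
Constraint values g_i(x) = a_i^T x - b_i:
  g_1((0, 0)) = -4
Stationarity residual: grad f(x) + sum_i lambda_i a_i = (0, 0)
  -> stationarity OK
Primal feasibility (all g_i <= 0): OK
Dual feasibility (all lambda_i >= 0): OK
Complementary slackness (lambda_i * g_i(x) = 0 for all i): FAILS

Verdict: the first failing condition is complementary_slackness -> comp.

comp


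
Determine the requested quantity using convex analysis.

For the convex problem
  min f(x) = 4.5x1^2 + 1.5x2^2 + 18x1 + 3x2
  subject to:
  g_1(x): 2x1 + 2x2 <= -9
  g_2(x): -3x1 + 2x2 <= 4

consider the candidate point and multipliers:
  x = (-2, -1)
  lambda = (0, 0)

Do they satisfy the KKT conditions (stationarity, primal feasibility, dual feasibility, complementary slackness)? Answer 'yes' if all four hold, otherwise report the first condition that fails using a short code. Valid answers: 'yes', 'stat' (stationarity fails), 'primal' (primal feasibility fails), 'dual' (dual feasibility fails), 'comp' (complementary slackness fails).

Gradient of f: grad f(x) = Q x + c = (0, 0)
Constraint values g_i(x) = a_i^T x - b_i:
  g_1((-2, -1)) = 3
  g_2((-2, -1)) = 0
Stationarity residual: grad f(x) + sum_i lambda_i a_i = (0, 0)
  -> stationarity OK
Primal feasibility (all g_i <= 0): FAILS
Dual feasibility (all lambda_i >= 0): OK
Complementary slackness (lambda_i * g_i(x) = 0 for all i): OK

Verdict: the first failing condition is primal_feasibility -> primal.

primal


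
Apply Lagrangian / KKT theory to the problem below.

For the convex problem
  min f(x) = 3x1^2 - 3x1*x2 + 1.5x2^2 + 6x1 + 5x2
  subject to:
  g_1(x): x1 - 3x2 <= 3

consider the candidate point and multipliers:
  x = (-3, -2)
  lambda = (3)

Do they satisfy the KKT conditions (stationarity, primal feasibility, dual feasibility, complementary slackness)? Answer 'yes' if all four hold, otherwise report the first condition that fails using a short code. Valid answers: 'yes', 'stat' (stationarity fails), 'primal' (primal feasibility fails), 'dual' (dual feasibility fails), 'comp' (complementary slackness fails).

Gradient of f: grad f(x) = Q x + c = (-6, 8)
Constraint values g_i(x) = a_i^T x - b_i:
  g_1((-3, -2)) = 0
Stationarity residual: grad f(x) + sum_i lambda_i a_i = (-3, -1)
  -> stationarity FAILS
Primal feasibility (all g_i <= 0): OK
Dual feasibility (all lambda_i >= 0): OK
Complementary slackness (lambda_i * g_i(x) = 0 for all i): OK

Verdict: the first failing condition is stationarity -> stat.

stat


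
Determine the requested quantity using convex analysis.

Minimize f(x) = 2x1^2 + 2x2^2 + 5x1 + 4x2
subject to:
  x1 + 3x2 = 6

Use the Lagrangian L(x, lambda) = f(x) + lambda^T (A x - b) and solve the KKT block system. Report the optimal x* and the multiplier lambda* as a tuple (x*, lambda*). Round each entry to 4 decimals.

Form the Lagrangian:
  L(x, lambda) = (1/2) x^T Q x + c^T x + lambda^T (A x - b)
Stationarity (grad_x L = 0): Q x + c + A^T lambda = 0.
Primal feasibility: A x = b.

This gives the KKT block system:
  [ Q   A^T ] [ x     ]   [-c ]
  [ A    0  ] [ lambda ] = [ b ]

Solving the linear system:
  x*      = (-0.225, 2.075)
  lambda* = (-4.1)
  f(x*)   = 15.8875

x* = (-0.225, 2.075), lambda* = (-4.1)


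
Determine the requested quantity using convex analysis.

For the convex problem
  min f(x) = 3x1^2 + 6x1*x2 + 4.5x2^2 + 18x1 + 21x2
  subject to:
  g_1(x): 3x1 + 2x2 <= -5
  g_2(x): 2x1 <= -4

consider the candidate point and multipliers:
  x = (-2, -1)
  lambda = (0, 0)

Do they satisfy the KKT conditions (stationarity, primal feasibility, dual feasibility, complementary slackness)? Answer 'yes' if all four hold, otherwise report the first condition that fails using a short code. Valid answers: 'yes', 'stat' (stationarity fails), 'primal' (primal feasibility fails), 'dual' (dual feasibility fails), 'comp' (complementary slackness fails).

Gradient of f: grad f(x) = Q x + c = (0, 0)
Constraint values g_i(x) = a_i^T x - b_i:
  g_1((-2, -1)) = -3
  g_2((-2, -1)) = 0
Stationarity residual: grad f(x) + sum_i lambda_i a_i = (0, 0)
  -> stationarity OK
Primal feasibility (all g_i <= 0): OK
Dual feasibility (all lambda_i >= 0): OK
Complementary slackness (lambda_i * g_i(x) = 0 for all i): OK

Verdict: yes, KKT holds.

yes


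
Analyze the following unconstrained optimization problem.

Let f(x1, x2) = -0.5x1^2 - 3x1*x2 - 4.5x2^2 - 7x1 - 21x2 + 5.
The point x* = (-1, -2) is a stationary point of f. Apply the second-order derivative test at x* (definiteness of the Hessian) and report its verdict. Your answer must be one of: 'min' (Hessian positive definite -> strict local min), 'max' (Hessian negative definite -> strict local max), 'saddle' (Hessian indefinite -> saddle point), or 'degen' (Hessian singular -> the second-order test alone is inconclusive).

Compute the Hessian H = grad^2 f:
  H = [[-1, -3], [-3, -9]]
Verify stationarity: grad f(x*) = H x* + g = (0, 0).
Eigenvalues of H: -10, 0.
H has a zero eigenvalue (singular; negative semidefinite but not definite), so H is neither positive definite, negative definite, nor indefinite. The second-order test alone is inconclusive -> degen.
(Indeed, f is constant along the null direction of H through x*, so x* is not a strict local extremum.)

degen


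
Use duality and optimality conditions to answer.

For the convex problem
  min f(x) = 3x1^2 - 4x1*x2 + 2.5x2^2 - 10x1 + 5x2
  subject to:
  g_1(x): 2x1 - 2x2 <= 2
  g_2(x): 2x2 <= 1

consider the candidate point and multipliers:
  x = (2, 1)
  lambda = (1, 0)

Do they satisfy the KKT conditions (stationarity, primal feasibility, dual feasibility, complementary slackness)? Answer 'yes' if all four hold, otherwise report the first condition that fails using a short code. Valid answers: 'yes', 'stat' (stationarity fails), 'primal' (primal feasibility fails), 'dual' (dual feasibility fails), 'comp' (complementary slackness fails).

Gradient of f: grad f(x) = Q x + c = (-2, 2)
Constraint values g_i(x) = a_i^T x - b_i:
  g_1((2, 1)) = 0
  g_2((2, 1)) = 1
Stationarity residual: grad f(x) + sum_i lambda_i a_i = (0, 0)
  -> stationarity OK
Primal feasibility (all g_i <= 0): FAILS
Dual feasibility (all lambda_i >= 0): OK
Complementary slackness (lambda_i * g_i(x) = 0 for all i): OK

Verdict: the first failing condition is primal_feasibility -> primal.

primal


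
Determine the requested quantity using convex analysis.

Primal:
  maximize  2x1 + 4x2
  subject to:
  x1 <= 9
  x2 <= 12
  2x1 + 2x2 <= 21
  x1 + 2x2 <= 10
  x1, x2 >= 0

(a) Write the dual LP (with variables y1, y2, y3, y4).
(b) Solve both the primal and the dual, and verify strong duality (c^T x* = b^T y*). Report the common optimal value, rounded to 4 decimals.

The standard primal-dual pair for 'max c^T x s.t. A x <= b, x >= 0' is:
  Dual:  min b^T y  s.t.  A^T y >= c,  y >= 0.

So the dual LP is:
  minimize  9y1 + 12y2 + 21y3 + 10y4
  subject to:
    y1 + 2y3 + y4 >= 2
    y2 + 2y3 + 2y4 >= 4
    y1, y2, y3, y4 >= 0

Solving the primal: x* = (9, 0.5).
  primal value c^T x* = 20.
Solving the dual: y* = (0, 0, 0, 2).
  dual value b^T y* = 20.
Strong duality: c^T x* = b^T y*. Confirmed.

20


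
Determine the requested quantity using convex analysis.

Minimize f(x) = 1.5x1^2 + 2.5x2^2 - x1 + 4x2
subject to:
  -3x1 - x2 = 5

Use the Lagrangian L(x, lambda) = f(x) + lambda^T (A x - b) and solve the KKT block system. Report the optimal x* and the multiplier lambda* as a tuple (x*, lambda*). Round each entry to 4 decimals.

Form the Lagrangian:
  L(x, lambda) = (1/2) x^T Q x + c^T x + lambda^T (A x - b)
Stationarity (grad_x L = 0): Q x + c + A^T lambda = 0.
Primal feasibility: A x = b.

This gives the KKT block system:
  [ Q   A^T ] [ x     ]   [-c ]
  [ A    0  ] [ lambda ] = [ b ]

Solving the linear system:
  x*      = (-1.2917, -1.125)
  lambda* = (-1.625)
  f(x*)   = 2.4583

x* = (-1.2917, -1.125), lambda* = (-1.625)


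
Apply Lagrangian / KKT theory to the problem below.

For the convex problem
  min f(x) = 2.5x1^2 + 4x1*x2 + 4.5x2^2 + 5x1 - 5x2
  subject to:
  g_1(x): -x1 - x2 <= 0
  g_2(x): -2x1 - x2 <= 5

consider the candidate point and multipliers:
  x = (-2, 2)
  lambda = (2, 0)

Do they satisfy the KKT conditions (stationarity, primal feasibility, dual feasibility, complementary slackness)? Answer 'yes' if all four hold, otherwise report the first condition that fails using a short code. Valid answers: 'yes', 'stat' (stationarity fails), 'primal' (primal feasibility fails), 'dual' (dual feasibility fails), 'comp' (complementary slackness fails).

Gradient of f: grad f(x) = Q x + c = (3, 5)
Constraint values g_i(x) = a_i^T x - b_i:
  g_1((-2, 2)) = 0
  g_2((-2, 2)) = -3
Stationarity residual: grad f(x) + sum_i lambda_i a_i = (1, 3)
  -> stationarity FAILS
Primal feasibility (all g_i <= 0): OK
Dual feasibility (all lambda_i >= 0): OK
Complementary slackness (lambda_i * g_i(x) = 0 for all i): OK

Verdict: the first failing condition is stationarity -> stat.

stat


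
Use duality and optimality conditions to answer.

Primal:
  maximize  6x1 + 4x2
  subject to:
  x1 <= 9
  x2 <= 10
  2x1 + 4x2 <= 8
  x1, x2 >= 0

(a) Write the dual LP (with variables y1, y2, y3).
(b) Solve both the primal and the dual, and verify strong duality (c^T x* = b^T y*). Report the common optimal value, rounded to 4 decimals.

The standard primal-dual pair for 'max c^T x s.t. A x <= b, x >= 0' is:
  Dual:  min b^T y  s.t.  A^T y >= c,  y >= 0.

So the dual LP is:
  minimize  9y1 + 10y2 + 8y3
  subject to:
    y1 + 2y3 >= 6
    y2 + 4y3 >= 4
    y1, y2, y3 >= 0

Solving the primal: x* = (4, 0).
  primal value c^T x* = 24.
Solving the dual: y* = (0, 0, 3).
  dual value b^T y* = 24.
Strong duality: c^T x* = b^T y*. Confirmed.

24


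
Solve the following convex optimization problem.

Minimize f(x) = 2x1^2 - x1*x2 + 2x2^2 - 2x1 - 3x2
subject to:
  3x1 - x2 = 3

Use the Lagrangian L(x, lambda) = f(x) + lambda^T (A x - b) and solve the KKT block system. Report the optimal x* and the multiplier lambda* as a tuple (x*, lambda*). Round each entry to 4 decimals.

Form the Lagrangian:
  L(x, lambda) = (1/2) x^T Q x + c^T x + lambda^T (A x - b)
Stationarity (grad_x L = 0): Q x + c + A^T lambda = 0.
Primal feasibility: A x = b.

This gives the KKT block system:
  [ Q   A^T ] [ x     ]   [-c ]
  [ A    0  ] [ lambda ] = [ b ]

Solving the linear system:
  x*      = (1.2941, 0.8824)
  lambda* = (-0.7647)
  f(x*)   = -1.4706

x* = (1.2941, 0.8824), lambda* = (-0.7647)


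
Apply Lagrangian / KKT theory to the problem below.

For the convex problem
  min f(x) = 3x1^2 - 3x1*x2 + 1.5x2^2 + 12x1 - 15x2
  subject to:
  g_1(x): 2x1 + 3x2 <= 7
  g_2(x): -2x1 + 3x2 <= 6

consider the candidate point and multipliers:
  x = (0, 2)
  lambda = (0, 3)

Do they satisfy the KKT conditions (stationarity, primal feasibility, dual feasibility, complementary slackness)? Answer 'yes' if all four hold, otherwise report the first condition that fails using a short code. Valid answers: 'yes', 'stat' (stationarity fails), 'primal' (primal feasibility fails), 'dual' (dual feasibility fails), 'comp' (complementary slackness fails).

Gradient of f: grad f(x) = Q x + c = (6, -9)
Constraint values g_i(x) = a_i^T x - b_i:
  g_1((0, 2)) = -1
  g_2((0, 2)) = 0
Stationarity residual: grad f(x) + sum_i lambda_i a_i = (0, 0)
  -> stationarity OK
Primal feasibility (all g_i <= 0): OK
Dual feasibility (all lambda_i >= 0): OK
Complementary slackness (lambda_i * g_i(x) = 0 for all i): OK

Verdict: yes, KKT holds.

yes


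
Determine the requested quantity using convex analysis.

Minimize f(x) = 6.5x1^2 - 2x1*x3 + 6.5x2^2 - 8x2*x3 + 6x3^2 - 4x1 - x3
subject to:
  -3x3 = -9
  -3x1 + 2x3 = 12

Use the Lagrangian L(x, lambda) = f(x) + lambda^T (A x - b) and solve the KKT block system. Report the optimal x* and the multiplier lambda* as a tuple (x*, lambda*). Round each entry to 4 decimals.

Form the Lagrangian:
  L(x, lambda) = (1/2) x^T Q x + c^T x + lambda^T (A x - b)
Stationarity (grad_x L = 0): Q x + c + A^T lambda = 0.
Primal feasibility: A x = b.

This gives the KKT block system:
  [ Q   A^T ] [ x     ]   [-c ]
  [ A    0  ] [ lambda ] = [ b ]

Solving the linear system:
  x*      = (-2, 1.8462, 3)
  lambda* = (0.0769, -12)
  f(x*)   = 74.8462

x* = (-2, 1.8462, 3), lambda* = (0.0769, -12)


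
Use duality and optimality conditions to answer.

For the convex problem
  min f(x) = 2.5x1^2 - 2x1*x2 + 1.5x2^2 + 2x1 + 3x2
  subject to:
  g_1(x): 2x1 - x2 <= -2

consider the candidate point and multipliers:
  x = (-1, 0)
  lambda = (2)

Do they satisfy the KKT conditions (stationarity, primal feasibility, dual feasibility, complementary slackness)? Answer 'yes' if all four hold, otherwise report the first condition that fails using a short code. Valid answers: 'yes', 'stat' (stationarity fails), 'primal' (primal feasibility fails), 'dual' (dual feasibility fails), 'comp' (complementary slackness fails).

Gradient of f: grad f(x) = Q x + c = (-3, 5)
Constraint values g_i(x) = a_i^T x - b_i:
  g_1((-1, 0)) = 0
Stationarity residual: grad f(x) + sum_i lambda_i a_i = (1, 3)
  -> stationarity FAILS
Primal feasibility (all g_i <= 0): OK
Dual feasibility (all lambda_i >= 0): OK
Complementary slackness (lambda_i * g_i(x) = 0 for all i): OK

Verdict: the first failing condition is stationarity -> stat.

stat


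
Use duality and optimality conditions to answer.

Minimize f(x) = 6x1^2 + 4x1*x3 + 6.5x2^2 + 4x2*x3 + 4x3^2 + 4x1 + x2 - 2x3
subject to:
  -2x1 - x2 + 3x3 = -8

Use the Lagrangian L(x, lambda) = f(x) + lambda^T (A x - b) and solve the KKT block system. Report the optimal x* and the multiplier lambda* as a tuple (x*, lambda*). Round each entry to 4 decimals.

Form the Lagrangian:
  L(x, lambda) = (1/2) x^T Q x + c^T x + lambda^T (A x - b)
Stationarity (grad_x L = 0): Q x + c + A^T lambda = 0.
Primal feasibility: A x = b.

This gives the KKT block system:
  [ Q   A^T ] [ x     ]   [-c ]
  [ A    0  ] [ lambda ] = [ b ]

Solving the linear system:
  x*      = (0.8549, 0.7553, -1.845)
  lambda* = (3.4395)
  f(x*)   = 17.6906

x* = (0.8549, 0.7553, -1.845), lambda* = (3.4395)


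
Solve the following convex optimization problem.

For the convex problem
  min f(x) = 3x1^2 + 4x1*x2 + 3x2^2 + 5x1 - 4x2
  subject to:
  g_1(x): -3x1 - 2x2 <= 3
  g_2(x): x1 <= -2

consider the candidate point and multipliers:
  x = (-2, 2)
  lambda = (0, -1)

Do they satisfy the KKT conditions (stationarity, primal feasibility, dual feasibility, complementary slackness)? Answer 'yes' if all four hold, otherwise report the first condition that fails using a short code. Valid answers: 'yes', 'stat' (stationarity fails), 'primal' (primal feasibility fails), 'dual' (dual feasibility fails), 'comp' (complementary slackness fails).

Gradient of f: grad f(x) = Q x + c = (1, 0)
Constraint values g_i(x) = a_i^T x - b_i:
  g_1((-2, 2)) = -1
  g_2((-2, 2)) = 0
Stationarity residual: grad f(x) + sum_i lambda_i a_i = (0, 0)
  -> stationarity OK
Primal feasibility (all g_i <= 0): OK
Dual feasibility (all lambda_i >= 0): FAILS
Complementary slackness (lambda_i * g_i(x) = 0 for all i): OK

Verdict: the first failing condition is dual_feasibility -> dual.

dual


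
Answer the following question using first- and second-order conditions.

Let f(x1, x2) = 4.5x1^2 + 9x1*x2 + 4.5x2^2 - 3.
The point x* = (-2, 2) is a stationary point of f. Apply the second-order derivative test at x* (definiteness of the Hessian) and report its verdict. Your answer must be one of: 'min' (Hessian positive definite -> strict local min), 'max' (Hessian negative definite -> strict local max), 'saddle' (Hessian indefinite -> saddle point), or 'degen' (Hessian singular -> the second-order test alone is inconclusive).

Compute the Hessian H = grad^2 f:
  H = [[9, 9], [9, 9]]
Verify stationarity: grad f(x*) = H x* + g = (0, 0).
Eigenvalues of H: 0, 18.
H has a zero eigenvalue (singular; positive semidefinite but not definite), so H is neither positive definite, negative definite, nor indefinite. The second-order test alone is inconclusive -> degen.
(Indeed, f is constant along the null direction of H through x*, so x* is not a strict local extremum.)

degen


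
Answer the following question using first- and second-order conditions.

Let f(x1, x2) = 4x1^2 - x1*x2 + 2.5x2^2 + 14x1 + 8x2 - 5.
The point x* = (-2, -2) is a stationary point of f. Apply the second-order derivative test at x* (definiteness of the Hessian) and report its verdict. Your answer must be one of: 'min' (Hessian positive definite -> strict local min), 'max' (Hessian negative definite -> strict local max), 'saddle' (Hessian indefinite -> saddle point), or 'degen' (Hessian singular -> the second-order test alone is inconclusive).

Compute the Hessian H = grad^2 f:
  H = [[8, -1], [-1, 5]]
Verify stationarity: grad f(x*) = H x* + g = (0, 0).
Eigenvalues of H: 4.6972, 8.3028.
Both eigenvalues > 0, so H is positive definite -> x* is a strict local min.

min


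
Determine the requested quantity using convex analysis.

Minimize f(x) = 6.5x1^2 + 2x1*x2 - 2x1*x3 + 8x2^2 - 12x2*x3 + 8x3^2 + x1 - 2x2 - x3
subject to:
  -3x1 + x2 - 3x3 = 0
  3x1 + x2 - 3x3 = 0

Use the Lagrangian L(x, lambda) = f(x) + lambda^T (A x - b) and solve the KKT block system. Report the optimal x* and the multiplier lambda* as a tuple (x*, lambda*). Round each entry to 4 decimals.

Form the Lagrangian:
  L(x, lambda) = (1/2) x^T Q x + c^T x + lambda^T (A x - b)
Stationarity (grad_x L = 0): Q x + c + A^T lambda = 0.
Primal feasibility: A x = b.

This gives the KKT block system:
  [ Q   A^T ] [ x     ]   [-c ]
  [ A    0  ] [ lambda ] = [ b ]

Solving the linear system:
  x*      = (0, 0.2386, 0.0795)
  lambda* = (-0.2121, -0.6515)
  f(x*)   = -0.2784

x* = (0, 0.2386, 0.0795), lambda* = (-0.2121, -0.6515)


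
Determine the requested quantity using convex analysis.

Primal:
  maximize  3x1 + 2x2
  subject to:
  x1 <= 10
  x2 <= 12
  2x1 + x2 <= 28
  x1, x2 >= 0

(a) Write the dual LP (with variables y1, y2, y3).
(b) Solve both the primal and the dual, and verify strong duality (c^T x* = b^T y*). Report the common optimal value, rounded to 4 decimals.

The standard primal-dual pair for 'max c^T x s.t. A x <= b, x >= 0' is:
  Dual:  min b^T y  s.t.  A^T y >= c,  y >= 0.

So the dual LP is:
  minimize  10y1 + 12y2 + 28y3
  subject to:
    y1 + 2y3 >= 3
    y2 + y3 >= 2
    y1, y2, y3 >= 0

Solving the primal: x* = (8, 12).
  primal value c^T x* = 48.
Solving the dual: y* = (0, 0.5, 1.5).
  dual value b^T y* = 48.
Strong duality: c^T x* = b^T y*. Confirmed.

48


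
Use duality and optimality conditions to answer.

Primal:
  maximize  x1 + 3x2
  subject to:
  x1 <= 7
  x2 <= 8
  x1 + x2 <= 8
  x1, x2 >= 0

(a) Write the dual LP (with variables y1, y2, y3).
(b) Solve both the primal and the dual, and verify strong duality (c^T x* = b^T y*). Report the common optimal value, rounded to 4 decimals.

The standard primal-dual pair for 'max c^T x s.t. A x <= b, x >= 0' is:
  Dual:  min b^T y  s.t.  A^T y >= c,  y >= 0.

So the dual LP is:
  minimize  7y1 + 8y2 + 8y3
  subject to:
    y1 + y3 >= 1
    y2 + y3 >= 3
    y1, y2, y3 >= 0

Solving the primal: x* = (0, 8).
  primal value c^T x* = 24.
Solving the dual: y* = (0, 0, 3).
  dual value b^T y* = 24.
Strong duality: c^T x* = b^T y*. Confirmed.

24


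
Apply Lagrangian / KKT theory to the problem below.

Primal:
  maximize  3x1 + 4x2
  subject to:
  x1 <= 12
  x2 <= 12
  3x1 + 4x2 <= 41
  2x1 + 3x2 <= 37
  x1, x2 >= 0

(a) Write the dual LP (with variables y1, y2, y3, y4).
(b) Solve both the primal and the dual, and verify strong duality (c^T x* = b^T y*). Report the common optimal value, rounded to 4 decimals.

The standard primal-dual pair for 'max c^T x s.t. A x <= b, x >= 0' is:
  Dual:  min b^T y  s.t.  A^T y >= c,  y >= 0.

So the dual LP is:
  minimize  12y1 + 12y2 + 41y3 + 37y4
  subject to:
    y1 + 3y3 + 2y4 >= 3
    y2 + 4y3 + 3y4 >= 4
    y1, y2, y3, y4 >= 0

Solving the primal: x* = (12, 1.25).
  primal value c^T x* = 41.
Solving the dual: y* = (0, 0, 1, 0).
  dual value b^T y* = 41.
Strong duality: c^T x* = b^T y*. Confirmed.

41


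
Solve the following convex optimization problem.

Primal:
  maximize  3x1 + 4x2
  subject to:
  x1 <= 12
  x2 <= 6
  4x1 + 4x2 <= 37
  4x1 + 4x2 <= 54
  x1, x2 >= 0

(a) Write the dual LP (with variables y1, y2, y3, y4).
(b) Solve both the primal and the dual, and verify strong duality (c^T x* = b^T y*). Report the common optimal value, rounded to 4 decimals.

The standard primal-dual pair for 'max c^T x s.t. A x <= b, x >= 0' is:
  Dual:  min b^T y  s.t.  A^T y >= c,  y >= 0.

So the dual LP is:
  minimize  12y1 + 6y2 + 37y3 + 54y4
  subject to:
    y1 + 4y3 + 4y4 >= 3
    y2 + 4y3 + 4y4 >= 4
    y1, y2, y3, y4 >= 0

Solving the primal: x* = (3.25, 6).
  primal value c^T x* = 33.75.
Solving the dual: y* = (0, 1, 0.75, 0).
  dual value b^T y* = 33.75.
Strong duality: c^T x* = b^T y*. Confirmed.

33.75


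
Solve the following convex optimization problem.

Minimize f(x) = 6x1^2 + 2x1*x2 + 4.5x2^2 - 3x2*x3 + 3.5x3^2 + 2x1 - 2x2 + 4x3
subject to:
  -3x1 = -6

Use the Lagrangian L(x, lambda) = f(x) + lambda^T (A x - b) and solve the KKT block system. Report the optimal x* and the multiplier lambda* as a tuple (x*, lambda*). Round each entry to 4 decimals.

Form the Lagrangian:
  L(x, lambda) = (1/2) x^T Q x + c^T x + lambda^T (A x - b)
Stationarity (grad_x L = 0): Q x + c + A^T lambda = 0.
Primal feasibility: A x = b.

This gives the KKT block system:
  [ Q   A^T ] [ x     ]   [-c ]
  [ A    0  ] [ lambda ] = [ b ]

Solving the linear system:
  x*      = (2, -0.4815, -0.7778)
  lambda* = (8.3457)
  f(x*)   = 25.963

x* = (2, -0.4815, -0.7778), lambda* = (8.3457)


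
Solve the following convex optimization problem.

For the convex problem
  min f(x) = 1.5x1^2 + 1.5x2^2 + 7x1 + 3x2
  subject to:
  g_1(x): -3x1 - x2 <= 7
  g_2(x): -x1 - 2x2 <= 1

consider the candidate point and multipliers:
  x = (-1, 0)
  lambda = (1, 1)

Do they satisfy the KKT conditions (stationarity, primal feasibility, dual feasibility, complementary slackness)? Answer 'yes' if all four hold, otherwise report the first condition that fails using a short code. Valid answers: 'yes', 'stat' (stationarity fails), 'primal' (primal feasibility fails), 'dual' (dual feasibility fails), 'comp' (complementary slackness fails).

Gradient of f: grad f(x) = Q x + c = (4, 3)
Constraint values g_i(x) = a_i^T x - b_i:
  g_1((-1, 0)) = -4
  g_2((-1, 0)) = 0
Stationarity residual: grad f(x) + sum_i lambda_i a_i = (0, 0)
  -> stationarity OK
Primal feasibility (all g_i <= 0): OK
Dual feasibility (all lambda_i >= 0): OK
Complementary slackness (lambda_i * g_i(x) = 0 for all i): FAILS

Verdict: the first failing condition is complementary_slackness -> comp.

comp


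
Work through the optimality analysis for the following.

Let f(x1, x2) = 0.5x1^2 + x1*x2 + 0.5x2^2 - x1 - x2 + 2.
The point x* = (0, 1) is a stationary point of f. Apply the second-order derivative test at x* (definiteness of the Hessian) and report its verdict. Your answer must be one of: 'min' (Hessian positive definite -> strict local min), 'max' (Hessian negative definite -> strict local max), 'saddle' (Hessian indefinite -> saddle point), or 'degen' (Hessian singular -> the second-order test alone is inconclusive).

Compute the Hessian H = grad^2 f:
  H = [[1, 1], [1, 1]]
Verify stationarity: grad f(x*) = H x* + g = (0, 0).
Eigenvalues of H: 0, 2.
H has a zero eigenvalue (singular; positive semidefinite but not definite), so H is neither positive definite, negative definite, nor indefinite. The second-order test alone is inconclusive -> degen.
(Indeed, f is constant along the null direction of H through x*, so x* is not a strict local extremum.)

degen


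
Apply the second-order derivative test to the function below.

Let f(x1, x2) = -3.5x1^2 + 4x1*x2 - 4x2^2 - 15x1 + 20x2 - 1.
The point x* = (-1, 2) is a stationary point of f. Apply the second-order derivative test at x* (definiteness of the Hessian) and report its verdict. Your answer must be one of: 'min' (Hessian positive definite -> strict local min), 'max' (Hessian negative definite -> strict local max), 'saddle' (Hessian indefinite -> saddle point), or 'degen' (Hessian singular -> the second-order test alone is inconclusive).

Compute the Hessian H = grad^2 f:
  H = [[-7, 4], [4, -8]]
Verify stationarity: grad f(x*) = H x* + g = (0, 0).
Eigenvalues of H: -11.5311, -3.4689.
Both eigenvalues < 0, so H is negative definite -> x* is a strict local max.

max


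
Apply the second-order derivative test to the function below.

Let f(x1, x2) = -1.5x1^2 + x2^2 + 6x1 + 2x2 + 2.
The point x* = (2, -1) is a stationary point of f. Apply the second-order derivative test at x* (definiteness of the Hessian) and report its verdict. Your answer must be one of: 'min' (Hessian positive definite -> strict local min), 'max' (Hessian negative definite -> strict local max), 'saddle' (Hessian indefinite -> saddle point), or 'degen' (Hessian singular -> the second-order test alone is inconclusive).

Compute the Hessian H = grad^2 f:
  H = [[-3, 0], [0, 2]]
Verify stationarity: grad f(x*) = H x* + g = (0, 0).
Eigenvalues of H: -3, 2.
Eigenvalues have mixed signs, so H is indefinite -> x* is a saddle point.

saddle


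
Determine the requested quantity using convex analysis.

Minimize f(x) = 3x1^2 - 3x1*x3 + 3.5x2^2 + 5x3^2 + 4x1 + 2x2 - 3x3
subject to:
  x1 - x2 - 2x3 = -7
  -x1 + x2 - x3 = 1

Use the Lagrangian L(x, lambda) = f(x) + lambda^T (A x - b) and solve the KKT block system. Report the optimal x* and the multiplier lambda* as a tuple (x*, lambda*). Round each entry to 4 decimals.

Form the Lagrangian:
  L(x, lambda) = (1/2) x^T Q x + c^T x + lambda^T (A x - b)
Stationarity (grad_x L = 0): Q x + c + A^T lambda = 0.
Primal feasibility: A x = b.

This gives the KKT block system:
  [ Q   A^T ] [ x     ]   [-c ]
  [ A    0  ] [ lambda ] = [ b ]

Solving the linear system:
  x*      = (-1.6154, 1.3846, 2)
  lambda* = (11.1795, -0.5128)
  f(x*)   = 34.5385

x* = (-1.6154, 1.3846, 2), lambda* = (11.1795, -0.5128)


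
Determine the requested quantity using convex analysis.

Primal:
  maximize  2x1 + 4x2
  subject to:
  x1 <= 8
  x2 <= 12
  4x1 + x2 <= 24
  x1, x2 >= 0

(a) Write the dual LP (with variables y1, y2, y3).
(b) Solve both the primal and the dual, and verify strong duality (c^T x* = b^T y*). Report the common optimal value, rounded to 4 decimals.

The standard primal-dual pair for 'max c^T x s.t. A x <= b, x >= 0' is:
  Dual:  min b^T y  s.t.  A^T y >= c,  y >= 0.

So the dual LP is:
  minimize  8y1 + 12y2 + 24y3
  subject to:
    y1 + 4y3 >= 2
    y2 + y3 >= 4
    y1, y2, y3 >= 0

Solving the primal: x* = (3, 12).
  primal value c^T x* = 54.
Solving the dual: y* = (0, 3.5, 0.5).
  dual value b^T y* = 54.
Strong duality: c^T x* = b^T y*. Confirmed.

54


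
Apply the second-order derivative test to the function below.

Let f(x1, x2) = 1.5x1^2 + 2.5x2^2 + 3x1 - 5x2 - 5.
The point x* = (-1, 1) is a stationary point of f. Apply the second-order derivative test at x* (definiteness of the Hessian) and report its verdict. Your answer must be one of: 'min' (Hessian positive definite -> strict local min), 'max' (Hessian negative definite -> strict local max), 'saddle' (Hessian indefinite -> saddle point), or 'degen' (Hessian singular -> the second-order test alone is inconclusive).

Compute the Hessian H = grad^2 f:
  H = [[3, 0], [0, 5]]
Verify stationarity: grad f(x*) = H x* + g = (0, 0).
Eigenvalues of H: 3, 5.
Both eigenvalues > 0, so H is positive definite -> x* is a strict local min.

min


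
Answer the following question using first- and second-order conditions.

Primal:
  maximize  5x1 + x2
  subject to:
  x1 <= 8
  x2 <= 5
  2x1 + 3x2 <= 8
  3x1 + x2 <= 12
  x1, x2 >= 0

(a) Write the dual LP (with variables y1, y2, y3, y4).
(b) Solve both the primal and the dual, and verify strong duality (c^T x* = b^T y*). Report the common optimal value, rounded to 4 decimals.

The standard primal-dual pair for 'max c^T x s.t. A x <= b, x >= 0' is:
  Dual:  min b^T y  s.t.  A^T y >= c,  y >= 0.

So the dual LP is:
  minimize  8y1 + 5y2 + 8y3 + 12y4
  subject to:
    y1 + 2y3 + 3y4 >= 5
    y2 + 3y3 + y4 >= 1
    y1, y2, y3, y4 >= 0

Solving the primal: x* = (4, 0).
  primal value c^T x* = 20.
Solving the dual: y* = (0, 0, 0, 1.6667).
  dual value b^T y* = 20.
Strong duality: c^T x* = b^T y*. Confirmed.

20


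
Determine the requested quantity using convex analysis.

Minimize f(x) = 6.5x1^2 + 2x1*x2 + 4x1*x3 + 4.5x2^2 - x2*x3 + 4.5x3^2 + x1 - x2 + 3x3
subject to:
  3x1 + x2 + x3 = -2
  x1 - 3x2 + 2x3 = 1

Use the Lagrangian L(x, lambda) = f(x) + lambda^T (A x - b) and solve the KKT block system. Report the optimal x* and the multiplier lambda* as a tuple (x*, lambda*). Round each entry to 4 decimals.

Form the Lagrangian:
  L(x, lambda) = (1/2) x^T Q x + c^T x + lambda^T (A x - b)
Stationarity (grad_x L = 0): Q x + c + A^T lambda = 0.
Primal feasibility: A x = b.

This gives the KKT block system:
  [ Q   A^T ] [ x     ]   [-c ]
  [ A    0  ] [ lambda ] = [ b ]

Solving the linear system:
  x*      = (-0.4118, -0.5882, -0.1765)
  lambda* = (2.5647, -1.4588)
  f(x*)   = 3.1176

x* = (-0.4118, -0.5882, -0.1765), lambda* = (2.5647, -1.4588)


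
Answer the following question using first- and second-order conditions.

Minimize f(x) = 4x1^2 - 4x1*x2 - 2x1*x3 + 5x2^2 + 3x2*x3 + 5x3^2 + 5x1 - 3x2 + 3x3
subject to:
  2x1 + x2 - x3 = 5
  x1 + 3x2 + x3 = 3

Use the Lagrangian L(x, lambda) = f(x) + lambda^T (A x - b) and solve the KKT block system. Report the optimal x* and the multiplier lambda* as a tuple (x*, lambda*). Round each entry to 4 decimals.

Form the Lagrangian:
  L(x, lambda) = (1/2) x^T Q x + c^T x + lambda^T (A x - b)
Stationarity (grad_x L = 0): Q x + c + A^T lambda = 0.
Primal feasibility: A x = b.

This gives the KKT block system:
  [ Q   A^T ] [ x     ]   [-c ]
  [ A    0  ] [ lambda ] = [ b ]

Solving the linear system:
  x*      = (1.1878, 1.1091, -1.5152)
  lambda* = (-8.099, 3.1015)
  f(x*)   = 14.6282

x* = (1.1878, 1.1091, -1.5152), lambda* = (-8.099, 3.1015)


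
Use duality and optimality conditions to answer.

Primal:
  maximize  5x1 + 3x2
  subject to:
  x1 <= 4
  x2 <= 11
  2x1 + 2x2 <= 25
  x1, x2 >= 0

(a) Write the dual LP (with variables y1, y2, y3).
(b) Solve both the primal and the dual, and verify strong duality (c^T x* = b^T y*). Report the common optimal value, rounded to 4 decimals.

The standard primal-dual pair for 'max c^T x s.t. A x <= b, x >= 0' is:
  Dual:  min b^T y  s.t.  A^T y >= c,  y >= 0.

So the dual LP is:
  minimize  4y1 + 11y2 + 25y3
  subject to:
    y1 + 2y3 >= 5
    y2 + 2y3 >= 3
    y1, y2, y3 >= 0

Solving the primal: x* = (4, 8.5).
  primal value c^T x* = 45.5.
Solving the dual: y* = (2, 0, 1.5).
  dual value b^T y* = 45.5.
Strong duality: c^T x* = b^T y*. Confirmed.

45.5


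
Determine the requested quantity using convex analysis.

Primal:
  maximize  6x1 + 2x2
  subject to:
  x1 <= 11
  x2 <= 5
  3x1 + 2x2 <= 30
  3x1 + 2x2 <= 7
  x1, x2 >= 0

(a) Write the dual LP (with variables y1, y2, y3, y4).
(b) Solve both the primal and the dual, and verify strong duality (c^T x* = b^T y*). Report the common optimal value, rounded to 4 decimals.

The standard primal-dual pair for 'max c^T x s.t. A x <= b, x >= 0' is:
  Dual:  min b^T y  s.t.  A^T y >= c,  y >= 0.

So the dual LP is:
  minimize  11y1 + 5y2 + 30y3 + 7y4
  subject to:
    y1 + 3y3 + 3y4 >= 6
    y2 + 2y3 + 2y4 >= 2
    y1, y2, y3, y4 >= 0

Solving the primal: x* = (2.3333, 0).
  primal value c^T x* = 14.
Solving the dual: y* = (0, 0, 0, 2).
  dual value b^T y* = 14.
Strong duality: c^T x* = b^T y*. Confirmed.

14


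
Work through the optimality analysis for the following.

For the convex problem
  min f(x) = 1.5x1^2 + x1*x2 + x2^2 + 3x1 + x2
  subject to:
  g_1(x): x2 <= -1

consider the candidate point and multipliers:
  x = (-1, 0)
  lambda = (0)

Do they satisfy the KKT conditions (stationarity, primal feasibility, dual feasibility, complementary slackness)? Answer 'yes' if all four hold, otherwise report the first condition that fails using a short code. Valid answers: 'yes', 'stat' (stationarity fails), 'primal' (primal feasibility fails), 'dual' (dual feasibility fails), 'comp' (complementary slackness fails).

Gradient of f: grad f(x) = Q x + c = (0, 0)
Constraint values g_i(x) = a_i^T x - b_i:
  g_1((-1, 0)) = 1
Stationarity residual: grad f(x) + sum_i lambda_i a_i = (0, 0)
  -> stationarity OK
Primal feasibility (all g_i <= 0): FAILS
Dual feasibility (all lambda_i >= 0): OK
Complementary slackness (lambda_i * g_i(x) = 0 for all i): OK

Verdict: the first failing condition is primal_feasibility -> primal.

primal


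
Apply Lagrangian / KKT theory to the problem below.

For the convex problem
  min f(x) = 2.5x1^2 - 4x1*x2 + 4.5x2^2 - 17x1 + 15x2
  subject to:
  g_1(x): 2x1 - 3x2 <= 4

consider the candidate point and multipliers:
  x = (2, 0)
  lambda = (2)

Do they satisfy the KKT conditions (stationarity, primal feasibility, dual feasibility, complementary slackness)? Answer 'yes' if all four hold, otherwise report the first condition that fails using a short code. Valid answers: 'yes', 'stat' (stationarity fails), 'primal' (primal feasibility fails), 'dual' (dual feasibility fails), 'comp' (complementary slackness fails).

Gradient of f: grad f(x) = Q x + c = (-7, 7)
Constraint values g_i(x) = a_i^T x - b_i:
  g_1((2, 0)) = 0
Stationarity residual: grad f(x) + sum_i lambda_i a_i = (-3, 1)
  -> stationarity FAILS
Primal feasibility (all g_i <= 0): OK
Dual feasibility (all lambda_i >= 0): OK
Complementary slackness (lambda_i * g_i(x) = 0 for all i): OK

Verdict: the first failing condition is stationarity -> stat.

stat
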